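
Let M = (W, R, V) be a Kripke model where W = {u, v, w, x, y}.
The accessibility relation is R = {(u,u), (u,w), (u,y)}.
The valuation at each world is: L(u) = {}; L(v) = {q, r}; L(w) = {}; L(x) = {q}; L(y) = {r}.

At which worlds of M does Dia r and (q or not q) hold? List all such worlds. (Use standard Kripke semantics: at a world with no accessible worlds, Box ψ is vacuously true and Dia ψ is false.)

Let φ = Dia r and (q or not q). Evaluate φ at each world:
  u (successors {u, w, y}): φ is true.
  v (successors ∅): φ is false.
  w (successors ∅): φ is false.
  x (successors ∅): φ is false.
  y (successors ∅): φ is false.
For instance, at u:
  At u: Dia r is true, q or not q is true, so Dia r and (q or not q) is true.
    At u: Dia r requires r at some successor in {u, w, y}.
      r holds at y, so Dia r is true at u.
Satisfying worlds: {u}

u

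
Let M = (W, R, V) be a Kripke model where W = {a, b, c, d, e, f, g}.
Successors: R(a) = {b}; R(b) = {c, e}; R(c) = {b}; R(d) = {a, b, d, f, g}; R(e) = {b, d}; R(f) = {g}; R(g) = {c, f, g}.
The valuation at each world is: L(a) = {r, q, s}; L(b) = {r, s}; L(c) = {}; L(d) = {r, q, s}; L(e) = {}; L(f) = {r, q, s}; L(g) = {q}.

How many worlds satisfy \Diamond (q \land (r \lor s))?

Let φ = \Diamond (q \land (r \lor s)). Evaluate φ at each world:
  a (successors {b}): φ is false.
  b (successors {c, e}): φ is false.
  c (successors {b}): φ is false.
  d (successors {a, b, d, f, g}): φ is true.
  e (successors {b, d}): φ is true.
  f (successors {g}): φ is false.
  g (successors {c, f, g}): φ is true.
For instance, at b:
  At b: \Diamond (q \land (r \lor s)) requires q \land (r \lor s) at some successor in {c, e}.
    At c: q \land (r \lor s) is false.
    At e: q \land (r \lor s) is false.
  So \Diamond (q \land (r \lor s)) is false at b.
Satisfying worlds: {d, e, g}

3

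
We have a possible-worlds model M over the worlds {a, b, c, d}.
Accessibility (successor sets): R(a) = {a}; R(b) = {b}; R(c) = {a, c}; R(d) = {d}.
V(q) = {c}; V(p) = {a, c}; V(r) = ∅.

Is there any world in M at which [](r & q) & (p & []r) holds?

Let φ = [](r & q) & (p & []r). Evaluate φ at each world:
  a (successors {a}): φ is false.
  b (successors {b}): φ is false.
  c (successors {a, c}): φ is false.
  d (successors {d}): φ is false.
For instance, at b:
  At b: [](r & q) is false, p & []r is false, so [](r & q) & (p & []r) is false.
    At b: [](r & q) requires r & q at every successor {b}.
      r & q fails at b, so [](r & q) is false at b.
    At b: p is false, []r is false, so p & []r is false.
      At b: []r requires r at every successor {b}.
        r fails at b, so []r is false at b.

No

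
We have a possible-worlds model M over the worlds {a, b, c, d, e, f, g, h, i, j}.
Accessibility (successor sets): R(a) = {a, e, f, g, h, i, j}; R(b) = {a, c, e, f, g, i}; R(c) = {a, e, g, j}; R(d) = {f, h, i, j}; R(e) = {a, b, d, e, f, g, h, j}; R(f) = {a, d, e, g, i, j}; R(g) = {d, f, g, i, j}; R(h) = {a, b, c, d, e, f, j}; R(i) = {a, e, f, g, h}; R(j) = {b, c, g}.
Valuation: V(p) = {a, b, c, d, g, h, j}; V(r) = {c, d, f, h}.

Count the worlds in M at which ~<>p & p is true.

Let φ = ~<>p & p. Evaluate φ at each world:
  a (successors {a, e, f, g, h, i, j}): φ is false.
  b (successors {a, c, e, f, g, i}): φ is false.
  c (successors {a, e, g, j}): φ is false.
  d (successors {f, h, i, j}): φ is false.
  e (successors {a, b, d, e, f, g, h, j}): φ is false.
  f (successors {a, d, e, g, i, j}): φ is false.
  g (successors {d, f, g, i, j}): φ is false.
  h (successors {a, b, c, d, e, f, j}): φ is false.
  i (successors {a, e, f, g, h}): φ is false.
  j (successors {b, c, g}): φ is false.
For instance, at a:
  At a: ~<>p is false, p is true, so ~<>p & p is false.
    At a: <>p is true, so ~<>p is false.
      At a: <>p requires p at some successor in {a, e, f, g, h, i, j}.
        p holds at a, so <>p is true at a.
Satisfying worlds: none.

0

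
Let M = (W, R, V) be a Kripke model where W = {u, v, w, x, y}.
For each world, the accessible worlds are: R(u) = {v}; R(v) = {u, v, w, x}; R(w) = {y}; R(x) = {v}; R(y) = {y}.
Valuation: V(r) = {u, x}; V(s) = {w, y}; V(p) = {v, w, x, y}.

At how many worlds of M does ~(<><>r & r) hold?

3

Let φ = ~(<><>r & r). Evaluate φ at each world:
  u (successors {v}): φ is false.
  v (successors {u, v, w, x}): φ is true.
  w (successors {y}): φ is true.
  x (successors {v}): φ is false.
  y (successors {y}): φ is true.
For instance, at w:
  At w: <><>r & r is false, so ~(<><>r & r) is true.
    At w: <><>r is false, r is false, so <><>r & r is false.
      At w: <><>r requires <>r at some successor in {y}.
        At y: <>r is false.
      So <><>r is false at w.
Satisfying worlds: {v, w, y}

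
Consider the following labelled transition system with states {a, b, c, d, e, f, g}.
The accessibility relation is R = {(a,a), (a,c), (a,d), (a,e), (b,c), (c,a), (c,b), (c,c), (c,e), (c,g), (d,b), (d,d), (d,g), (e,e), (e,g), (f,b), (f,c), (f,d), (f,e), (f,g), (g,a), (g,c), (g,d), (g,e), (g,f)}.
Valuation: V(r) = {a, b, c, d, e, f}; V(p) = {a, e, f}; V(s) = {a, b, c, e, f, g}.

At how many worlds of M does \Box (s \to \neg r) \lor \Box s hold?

Recall that \Box ψ holds at a world iff ψ holds at every accessible world, and \Diamond ψ holds iff ψ holds at some accessible world.
Let φ = \Box (s \to \neg r) \lor \Box s. Evaluate φ at each world:
  a (successors {a, c, d, e}): φ is false.
  b (successors {c}): φ is true.
  c (successors {a, b, c, e, g}): φ is true.
  d (successors {b, d, g}): φ is false.
  e (successors {e, g}): φ is true.
  f (successors {b, c, d, e, g}): φ is false.
  g (successors {a, c, d, e, f}): φ is false.
For instance, at f:
  At f: \Box (s \to \neg r) is false, \Box s is false, so \Box (s \to \neg r) \lor \Box s is false.
    At f: \Box (s \to \neg r) requires s \to \neg r at every successor {b, c, d, e, g}.
      s \to \neg r fails at b, so \Box (s \to \neg r) is false at f.
    At f: \Box s requires s at every successor {b, c, d, e, g}.
      s fails at d, so \Box s is false at f.
Satisfying worlds: {b, c, e}

3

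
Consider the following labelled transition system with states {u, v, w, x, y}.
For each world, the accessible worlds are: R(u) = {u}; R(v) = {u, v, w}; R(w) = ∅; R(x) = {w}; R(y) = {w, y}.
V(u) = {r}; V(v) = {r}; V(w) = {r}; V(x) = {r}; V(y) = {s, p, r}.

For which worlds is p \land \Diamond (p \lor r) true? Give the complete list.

y

Let φ = p \land \Diamond (p \lor r). Evaluate φ at each world:
  u (successors {u}): φ is false.
  v (successors {u, v, w}): φ is false.
  w (successors ∅): φ is false.
  x (successors {w}): φ is false.
  y (successors {w, y}): φ is true.
For instance, at y:
  At y: p is true, \Diamond (p \lor r) is true, so p \land \Diamond (p \lor r) is true.
    At y: \Diamond (p \lor r) requires p \lor r at some successor in {w, y}.
      p \lor r holds at w, so \Diamond (p \lor r) is true at y.
Satisfying worlds: {y}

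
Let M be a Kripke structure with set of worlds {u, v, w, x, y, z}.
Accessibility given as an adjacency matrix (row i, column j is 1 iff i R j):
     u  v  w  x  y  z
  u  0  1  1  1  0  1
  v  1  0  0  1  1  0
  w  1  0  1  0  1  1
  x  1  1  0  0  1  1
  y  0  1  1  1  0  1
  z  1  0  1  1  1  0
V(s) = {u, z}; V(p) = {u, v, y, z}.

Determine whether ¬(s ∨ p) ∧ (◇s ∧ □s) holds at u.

At u: ¬(s ∨ p) is false, ◇s ∧ □s is false, so ¬(s ∨ p) ∧ (◇s ∧ □s) is false.
  At u: ◇s is true, □s is false, so ◇s ∧ □s is false.
    At u: ◇s requires s at some successor in {v, w, x, z}.
      s holds at z, so ◇s is true at u.
    At u: □s requires s at every successor {v, w, x, z}.
      s fails at v, so □s is false at u.

No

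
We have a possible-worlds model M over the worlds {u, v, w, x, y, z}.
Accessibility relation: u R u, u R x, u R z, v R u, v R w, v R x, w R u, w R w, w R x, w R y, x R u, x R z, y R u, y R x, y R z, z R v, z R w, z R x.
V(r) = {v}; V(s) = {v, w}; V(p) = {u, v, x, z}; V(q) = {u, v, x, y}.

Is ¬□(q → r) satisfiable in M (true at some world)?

Let φ = ¬□(q → r). Evaluate φ at each world:
  u (successors {u, x, z}): φ is true.
  v (successors {u, w, x}): φ is true.
  w (successors {u, w, x, y}): φ is true.
  x (successors {u, z}): φ is true.
  y (successors {u, x, z}): φ is true.
  z (successors {v, w, x}): φ is true.
Detail at u (witness):
  At u: □(q → r) is false, so ¬□(q → r) is true.
    At u: □(q → r) requires q → r at every successor {u, x, z}.
      q → r fails at u, so □(q → r) is false at u.

Yes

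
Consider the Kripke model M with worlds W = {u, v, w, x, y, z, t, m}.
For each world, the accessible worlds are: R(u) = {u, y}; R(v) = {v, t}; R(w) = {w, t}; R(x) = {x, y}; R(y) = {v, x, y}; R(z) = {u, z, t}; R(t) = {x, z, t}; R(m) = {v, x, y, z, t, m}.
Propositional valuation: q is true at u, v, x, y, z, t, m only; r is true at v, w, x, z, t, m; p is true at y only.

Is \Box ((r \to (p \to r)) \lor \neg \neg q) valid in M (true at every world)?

Let φ = \Box ((r \to (p \to r)) \lor \neg \neg q). Evaluate φ at each world:
  u (successors {u, y}): φ is true.
  v (successors {v, t}): φ is true.
  w (successors {w, t}): φ is true.
  x (successors {x, y}): φ is true.
  y (successors {v, x, y}): φ is true.
  z (successors {u, z, t}): φ is true.
  t (successors {x, z, t}): φ is true.
  m (successors {v, x, y, z, t, m}): φ is true.
For instance, at z:
  At z: \Box ((r \to (p \to r)) \lor \neg \neg q) requires (r \to (p \to r)) \lor \neg \neg q at every successor {u, z, t}.
    At u: (r \to (p \to r)) \lor \neg \neg q is true.
    At z: (r \to (p \to r)) \lor \neg \neg q is true.
    At t: (r \to (p \to r)) \lor \neg \neg q is true.
  So \Box ((r \to (p \to r)) \lor \neg \neg q) is true at z.

Yes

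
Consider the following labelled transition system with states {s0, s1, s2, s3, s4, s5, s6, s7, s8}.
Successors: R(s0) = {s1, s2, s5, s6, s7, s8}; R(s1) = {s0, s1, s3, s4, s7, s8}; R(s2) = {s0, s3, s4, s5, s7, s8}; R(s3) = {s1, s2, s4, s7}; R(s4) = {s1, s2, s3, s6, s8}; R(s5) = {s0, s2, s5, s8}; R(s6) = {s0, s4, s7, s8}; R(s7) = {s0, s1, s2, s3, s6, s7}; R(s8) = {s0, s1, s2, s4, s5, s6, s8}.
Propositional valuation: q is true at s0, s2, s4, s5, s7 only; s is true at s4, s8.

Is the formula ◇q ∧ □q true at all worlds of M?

Let φ = ◇q ∧ □q. Evaluate φ at each world:
  s0 (successors {s1, s2, s5, s6, s7, s8}): φ is false.
  s1 (successors {s0, s1, s3, s4, s7, s8}): φ is false.
  s2 (successors {s0, s3, s4, s5, s7, s8}): φ is false.
  s3 (successors {s1, s2, s4, s7}): φ is false.
  s4 (successors {s1, s2, s3, s6, s8}): φ is false.
  s5 (successors {s0, s2, s5, s8}): φ is false.
  s6 (successors {s0, s4, s7, s8}): φ is false.
  s7 (successors {s0, s1, s2, s3, s6, s7}): φ is false.
  s8 (successors {s0, s1, s2, s4, s5, s6, s8}): φ is false.
Detail at s0 (counterexample):
  At s0: ◇q is true, □q is false, so ◇q ∧ □q is false.
    At s0: ◇q requires q at some successor in {s1, s2, s5, s6, s7, s8}.
      q holds at s2, so ◇q is true at s0.
    At s0: □q requires q at every successor {s1, s2, s5, s6, s7, s8}.
      q fails at s1, so □q is false at s0.

No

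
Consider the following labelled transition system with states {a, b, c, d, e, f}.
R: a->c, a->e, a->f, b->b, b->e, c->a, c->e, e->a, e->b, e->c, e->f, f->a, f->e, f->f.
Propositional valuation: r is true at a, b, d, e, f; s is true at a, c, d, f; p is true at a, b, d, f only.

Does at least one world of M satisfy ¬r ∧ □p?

No

Let φ = ¬r ∧ □p. Evaluate φ at each world:
  a (successors {c, e, f}): φ is false.
  b (successors {b, e}): φ is false.
  c (successors {a, e}): φ is false.
  d (successors ∅): φ is false.
  e (successors {a, b, c, f}): φ is false.
  f (successors {a, e, f}): φ is false.
For instance, at a:
  At a: ¬r is false, □p is false, so ¬r ∧ □p is false.
    At a: □p requires p at every successor {c, e, f}.
      p fails at c, so □p is false at a.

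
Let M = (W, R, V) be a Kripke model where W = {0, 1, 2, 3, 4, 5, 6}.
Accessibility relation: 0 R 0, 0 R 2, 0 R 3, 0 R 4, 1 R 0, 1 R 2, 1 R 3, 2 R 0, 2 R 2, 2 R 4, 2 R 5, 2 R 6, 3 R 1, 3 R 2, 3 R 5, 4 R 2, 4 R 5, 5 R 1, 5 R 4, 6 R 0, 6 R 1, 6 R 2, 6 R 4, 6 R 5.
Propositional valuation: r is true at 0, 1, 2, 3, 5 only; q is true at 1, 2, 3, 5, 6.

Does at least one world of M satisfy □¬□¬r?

Let φ = □¬□¬r. Evaluate φ at each world:
  0 (successors {0, 2, 3, 4}): φ is true.
  1 (successors {0, 2, 3}): φ is true.
  2 (successors {0, 2, 4, 5, 6}): φ is true.
  3 (successors {1, 2, 5}): φ is true.
  4 (successors {2, 5}): φ is true.
  5 (successors {1, 4}): φ is true.
  6 (successors {0, 1, 2, 4, 5}): φ is true.
Detail at 0 (witness):
  At 0: □¬□¬r requires ¬□¬r at every successor {0, 2, 3, 4}.
    At 0: ¬□¬r is true.
    At 2: ¬□¬r is true.
    At 3: ¬□¬r is true.
    At 4: ¬□¬r is true.
  So □¬□¬r is true at 0.

Yes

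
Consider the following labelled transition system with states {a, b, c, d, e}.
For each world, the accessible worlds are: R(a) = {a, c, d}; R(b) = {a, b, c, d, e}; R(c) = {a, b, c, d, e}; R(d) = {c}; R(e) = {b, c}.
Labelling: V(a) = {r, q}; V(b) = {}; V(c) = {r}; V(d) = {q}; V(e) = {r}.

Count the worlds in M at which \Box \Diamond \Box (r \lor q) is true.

2

Let φ = \Box \Diamond \Box (r \lor q). Evaluate φ at each world:
  a (successors {a, c, d}): φ is false.
  b (successors {a, b, c, d, e}): φ is false.
  c (successors {a, b, c, d, e}): φ is false.
  d (successors {c}): φ is true.
  e (successors {b, c}): φ is true.
For instance, at a:
  At a: \Box \Diamond \Box (r \lor q) requires \Diamond \Box (r \lor q) at every successor {a, c, d}.
    \Diamond \Box (r \lor q) fails at d, so \Box \Diamond \Box (r \lor q) is false at a.
      At d: \Diamond \Box (r \lor q) requires \Box (r \lor q) at some successor in {c}.
        At c: \Box (r \lor q) is false.
      So \Diamond \Box (r \lor q) is false at d.
Satisfying worlds: {d, e}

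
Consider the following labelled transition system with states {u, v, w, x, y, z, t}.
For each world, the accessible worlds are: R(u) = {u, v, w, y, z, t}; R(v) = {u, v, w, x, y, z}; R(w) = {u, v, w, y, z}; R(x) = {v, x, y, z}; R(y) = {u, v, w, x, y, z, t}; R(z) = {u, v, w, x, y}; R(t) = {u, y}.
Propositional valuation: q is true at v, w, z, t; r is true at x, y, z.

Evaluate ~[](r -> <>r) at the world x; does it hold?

No

Recall that []ψ holds at a world iff ψ holds at every accessible world, and <>ψ holds iff ψ holds at some accessible world.
At x: [](r -> <>r) is true, so ~[](r -> <>r) is false.
  At x: [](r -> <>r) requires r -> <>r at every successor {v, x, y, z}.
    At v: r -> <>r is true.
    At x: r -> <>r is true.
    At y: r -> <>r is true.
    At z: r -> <>r is true.
  So [](r -> <>r) is true at x.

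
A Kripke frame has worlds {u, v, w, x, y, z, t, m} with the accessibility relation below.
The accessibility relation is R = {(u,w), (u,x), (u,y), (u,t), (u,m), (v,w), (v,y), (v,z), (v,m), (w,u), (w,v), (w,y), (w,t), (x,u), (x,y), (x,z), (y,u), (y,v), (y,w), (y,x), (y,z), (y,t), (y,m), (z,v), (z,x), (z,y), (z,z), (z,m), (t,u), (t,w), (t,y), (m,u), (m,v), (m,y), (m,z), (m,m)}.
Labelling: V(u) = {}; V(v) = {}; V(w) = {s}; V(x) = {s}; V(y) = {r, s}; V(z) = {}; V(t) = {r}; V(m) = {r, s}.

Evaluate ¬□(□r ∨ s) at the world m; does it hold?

Recall that □ψ holds at a world iff ψ holds at every accessible world, and ◇ψ holds iff ψ holds at some accessible world.
At m: □(□r ∨ s) is false, so ¬□(□r ∨ s) is true.
  At m: □(□r ∨ s) requires □r ∨ s at every successor {u, v, y, z, m}.
    □r ∨ s fails at u, so □(□r ∨ s) is false at m.
      At u: □r is false, s is false, so □r ∨ s is false.

Yes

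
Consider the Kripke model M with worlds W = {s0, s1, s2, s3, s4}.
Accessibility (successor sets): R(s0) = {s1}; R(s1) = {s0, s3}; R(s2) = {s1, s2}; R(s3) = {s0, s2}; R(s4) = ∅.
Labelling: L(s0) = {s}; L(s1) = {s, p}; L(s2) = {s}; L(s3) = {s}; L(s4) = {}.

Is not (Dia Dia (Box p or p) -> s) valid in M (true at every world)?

No

Let φ = not (Dia Dia (Box p or p) -> s). Evaluate φ at each world:
  s0 (successors {s1}): φ is false.
  s1 (successors {s0, s3}): φ is false.
  s2 (successors {s1, s2}): φ is false.
  s3 (successors {s0, s2}): φ is false.
  s4 (successors ∅): φ is false.
Detail at s0 (counterexample):
  At s0: Dia Dia (Box p or p) -> s is true, so not (Dia Dia (Box p or p) -> s) is false.
    At s0: Dia Dia (Box p or p) is true, s is true, so Dia Dia (Box p or p) -> s is true.
      At s0: Dia Dia (Box p or p) requires Dia (Box p or p) at some successor in {s1}.
        Dia (Box p or p) holds at s1, so Dia Dia (Box p or p) is true at s0.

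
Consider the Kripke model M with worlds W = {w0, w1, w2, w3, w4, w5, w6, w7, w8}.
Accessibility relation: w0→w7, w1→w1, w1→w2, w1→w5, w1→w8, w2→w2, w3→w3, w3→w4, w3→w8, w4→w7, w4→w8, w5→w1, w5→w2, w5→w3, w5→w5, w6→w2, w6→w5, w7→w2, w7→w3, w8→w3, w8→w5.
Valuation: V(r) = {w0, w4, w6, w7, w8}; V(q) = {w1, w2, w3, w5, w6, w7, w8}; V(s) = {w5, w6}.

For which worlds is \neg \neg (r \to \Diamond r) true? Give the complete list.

Let φ = \neg \neg (r \to \Diamond r). Evaluate φ at each world:
  w0 (successors {w7}): φ is true.
  w1 (successors {w1, w2, w5, w8}): φ is true.
  w2 (successors {w2}): φ is true.
  w3 (successors {w3, w4, w8}): φ is true.
  w4 (successors {w7, w8}): φ is true.
  w5 (successors {w1, w2, w3, w5}): φ is true.
  w6 (successors {w2, w5}): φ is false.
  w7 (successors {w2, w3}): φ is false.
  w8 (successors {w3, w5}): φ is false.
For instance, at w3:
  At w3: \neg (r \to \Diamond r) is false, so \neg \neg (r \to \Diamond r) is true.
    At w3: r \to \Diamond r is true, so \neg (r \to \Diamond r) is false.
      At w3: r is false, \Diamond r is true, so r \to \Diamond r is true.
Satisfying worlds: {w0, w1, w2, w3, w4, w5}

w0, w1, w2, w3, w4, w5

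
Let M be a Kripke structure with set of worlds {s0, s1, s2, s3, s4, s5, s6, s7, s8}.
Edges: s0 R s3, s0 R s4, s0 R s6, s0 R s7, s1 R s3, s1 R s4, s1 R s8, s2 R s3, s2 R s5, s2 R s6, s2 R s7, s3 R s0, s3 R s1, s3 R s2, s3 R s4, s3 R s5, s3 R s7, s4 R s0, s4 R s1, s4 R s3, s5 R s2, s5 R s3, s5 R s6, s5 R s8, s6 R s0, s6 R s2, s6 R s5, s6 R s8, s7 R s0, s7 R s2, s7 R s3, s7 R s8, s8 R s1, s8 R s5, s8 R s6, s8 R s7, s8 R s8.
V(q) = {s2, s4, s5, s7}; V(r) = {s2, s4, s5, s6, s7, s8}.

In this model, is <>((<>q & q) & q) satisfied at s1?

Recall that <>ψ holds at a world iff ψ holds at some accessible world.
At s1: <>((<>q & q) & q) requires (<>q & q) & q at some successor in {s3, s4, s8}.
  At s3: (<>q & q) & q is false.
  At s4: (<>q & q) & q is false.
  At s8: (<>q & q) & q is false.
So <>((<>q & q) & q) is false at s1.

No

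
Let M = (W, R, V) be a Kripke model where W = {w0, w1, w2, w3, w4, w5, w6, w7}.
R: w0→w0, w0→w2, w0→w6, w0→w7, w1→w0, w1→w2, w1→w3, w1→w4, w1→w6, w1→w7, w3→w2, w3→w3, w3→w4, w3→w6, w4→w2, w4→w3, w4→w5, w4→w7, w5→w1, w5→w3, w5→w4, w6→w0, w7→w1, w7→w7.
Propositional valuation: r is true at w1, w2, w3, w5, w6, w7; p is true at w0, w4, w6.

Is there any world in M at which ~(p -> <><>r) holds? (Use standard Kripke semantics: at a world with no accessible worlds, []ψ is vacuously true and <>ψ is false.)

No

Let φ = ~(p -> <><>r). Evaluate φ at each world:
  w0 (successors {w0, w2, w6, w7}): φ is false.
  w1 (successors {w0, w2, w3, w4, w6, w7}): φ is false.
  w2 (successors ∅): φ is false.
  w3 (successors {w2, w3, w4, w6}): φ is false.
  w4 (successors {w2, w3, w5, w7}): φ is false.
  w5 (successors {w1, w3, w4}): φ is false.
  w6 (successors {w0}): φ is false.
  w7 (successors {w1, w7}): φ is false.
For instance, at w7:
  At w7: p -> <><>r is true, so ~(p -> <><>r) is false.
    At w7: p is false, <><>r is true, so p -> <><>r is true.
      At w7: <><>r requires <>r at some successor in {w1, w7}.
        <>r holds at w1, so <><>r is true at w7.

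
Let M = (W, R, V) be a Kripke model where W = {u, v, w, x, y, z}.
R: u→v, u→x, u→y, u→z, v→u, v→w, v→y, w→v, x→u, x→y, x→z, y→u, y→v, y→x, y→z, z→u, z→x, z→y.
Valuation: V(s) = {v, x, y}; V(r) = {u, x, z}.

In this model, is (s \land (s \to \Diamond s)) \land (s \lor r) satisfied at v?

At v: s \land (s \to \Diamond s) is true, s \lor r is true, so (s \land (s \to \Diamond s)) \land (s \lor r) is true.
  At v: s is true, s \to \Diamond s is true, so s \land (s \to \Diamond s) is true.
    At v: s is true, \Diamond s is true, so s \to \Diamond s is true.
      At v: \Diamond s requires s at some successor in {u, w, y}.
        s holds at y, so \Diamond s is true at v.

Yes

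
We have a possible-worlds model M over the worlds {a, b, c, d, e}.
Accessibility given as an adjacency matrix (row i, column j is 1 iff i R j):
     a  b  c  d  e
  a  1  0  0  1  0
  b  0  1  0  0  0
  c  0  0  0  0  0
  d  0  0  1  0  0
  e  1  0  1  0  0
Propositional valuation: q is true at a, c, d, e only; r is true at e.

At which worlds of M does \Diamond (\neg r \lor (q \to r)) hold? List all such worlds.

Let φ = \Diamond (\neg r \lor (q \to r)). Evaluate φ at each world:
  a (successors {a, d}): φ is true.
  b (successors {b}): φ is true.
  c (successors ∅): φ is false.
  d (successors {c}): φ is true.
  e (successors {a, c}): φ is true.
For instance, at b:
  At b: \Diamond (\neg r \lor (q \to r)) requires \neg r \lor (q \to r) at some successor in {b}.
    \neg r \lor (q \to r) holds at b, so \Diamond (\neg r \lor (q \to r)) is true at b.
Satisfying worlds: {a, b, d, e}

a, b, d, e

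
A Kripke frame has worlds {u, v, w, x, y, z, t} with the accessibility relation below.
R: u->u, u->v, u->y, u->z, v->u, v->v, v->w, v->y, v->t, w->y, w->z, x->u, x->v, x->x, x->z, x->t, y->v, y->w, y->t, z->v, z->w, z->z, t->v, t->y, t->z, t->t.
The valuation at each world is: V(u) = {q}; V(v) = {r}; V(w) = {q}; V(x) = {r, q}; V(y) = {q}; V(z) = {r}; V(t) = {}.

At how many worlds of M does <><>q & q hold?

Let φ = <><>q & q. Evaluate φ at each world:
  u (successors {u, v, y, z}): φ is true.
  v (successors {u, v, w, y, t}): φ is false.
  w (successors {y, z}): φ is true.
  x (successors {u, v, x, z, t}): φ is true.
  y (successors {v, w, t}): φ is true.
  z (successors {v, w, z}): φ is false.
  t (successors {v, y, z, t}): φ is false.
For instance, at x:
  At x: <><>q is true, q is true, so <><>q & q is true.
    At x: <><>q requires <>q at some successor in {u, v, x, z, t}.
      <>q holds at u, so <><>q is true at x.
Satisfying worlds: {u, w, x, y}

4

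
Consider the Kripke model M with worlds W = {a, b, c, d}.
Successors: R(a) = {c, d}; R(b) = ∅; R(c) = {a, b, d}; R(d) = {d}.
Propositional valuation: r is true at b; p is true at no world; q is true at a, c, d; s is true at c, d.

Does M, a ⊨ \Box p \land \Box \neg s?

No

At a: \Box p is false, \Box \neg s is false, so \Box p \land \Box \neg s is false.
  At a: \Box p requires p at every successor {c, d}.
    p fails at c, so \Box p is false at a.
  At a: \Box \neg s requires \neg s at every successor {c, d}.
    \neg s fails at c, so \Box \neg s is false at a.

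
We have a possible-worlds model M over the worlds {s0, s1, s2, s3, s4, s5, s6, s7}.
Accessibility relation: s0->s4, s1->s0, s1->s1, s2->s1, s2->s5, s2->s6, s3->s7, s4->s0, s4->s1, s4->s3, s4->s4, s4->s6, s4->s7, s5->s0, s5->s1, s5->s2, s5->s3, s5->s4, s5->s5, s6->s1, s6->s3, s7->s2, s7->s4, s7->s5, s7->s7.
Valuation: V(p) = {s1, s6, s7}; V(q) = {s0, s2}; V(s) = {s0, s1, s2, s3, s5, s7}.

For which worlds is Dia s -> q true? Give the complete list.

s0, s2

Let φ = Dia s -> q. Evaluate φ at each world:
  s0 (successors {s4}): φ is true.
  s1 (successors {s0, s1}): φ is false.
  s2 (successors {s1, s5, s6}): φ is true.
  s3 (successors {s7}): φ is false.
  s4 (successors {s0, s1, s3, s4, s6, s7}): φ is false.
  s5 (successors {s0, s1, s2, s3, s4, s5}): φ is false.
  s6 (successors {s1, s3}): φ is false.
  s7 (successors {s2, s4, s5, s7}): φ is false.
For instance, at s2:
  At s2: Dia s is true, q is true, so Dia s -> q is true.
    At s2: Dia s requires s at some successor in {s1, s5, s6}.
      s holds at s1, so Dia s is true at s2.
Satisfying worlds: {s0, s2}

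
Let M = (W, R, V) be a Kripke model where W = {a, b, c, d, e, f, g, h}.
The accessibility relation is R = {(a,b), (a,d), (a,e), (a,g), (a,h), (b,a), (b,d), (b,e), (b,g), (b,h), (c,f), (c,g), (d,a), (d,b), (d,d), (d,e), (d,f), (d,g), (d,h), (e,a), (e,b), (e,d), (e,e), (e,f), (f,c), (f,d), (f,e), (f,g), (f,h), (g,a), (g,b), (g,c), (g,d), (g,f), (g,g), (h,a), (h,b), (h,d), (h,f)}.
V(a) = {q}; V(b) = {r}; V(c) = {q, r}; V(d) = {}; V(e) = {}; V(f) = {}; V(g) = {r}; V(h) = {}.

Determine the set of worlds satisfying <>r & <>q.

Let φ = <>r & <>q. Evaluate φ at each world:
  a (successors {b, d, e, g, h}): φ is false.
  b (successors {a, d, e, g, h}): φ is true.
  c (successors {f, g}): φ is false.
  d (successors {a, b, d, e, f, g, h}): φ is true.
  e (successors {a, b, d, e, f}): φ is true.
  f (successors {c, d, e, g, h}): φ is true.
  g (successors {a, b, c, d, f, g}): φ is true.
  h (successors {a, b, d, f}): φ is true.
For instance, at g:
  At g: <>r is true, <>q is true, so <>r & <>q is true.
    At g: <>r requires r at some successor in {a, b, c, d, f, g}.
      r holds at b, so <>r is true at g.
    At g: <>q requires q at some successor in {a, b, c, d, f, g}.
      q holds at a, so <>q is true at g.
Satisfying worlds: {b, d, e, f, g, h}

b, d, e, f, g, h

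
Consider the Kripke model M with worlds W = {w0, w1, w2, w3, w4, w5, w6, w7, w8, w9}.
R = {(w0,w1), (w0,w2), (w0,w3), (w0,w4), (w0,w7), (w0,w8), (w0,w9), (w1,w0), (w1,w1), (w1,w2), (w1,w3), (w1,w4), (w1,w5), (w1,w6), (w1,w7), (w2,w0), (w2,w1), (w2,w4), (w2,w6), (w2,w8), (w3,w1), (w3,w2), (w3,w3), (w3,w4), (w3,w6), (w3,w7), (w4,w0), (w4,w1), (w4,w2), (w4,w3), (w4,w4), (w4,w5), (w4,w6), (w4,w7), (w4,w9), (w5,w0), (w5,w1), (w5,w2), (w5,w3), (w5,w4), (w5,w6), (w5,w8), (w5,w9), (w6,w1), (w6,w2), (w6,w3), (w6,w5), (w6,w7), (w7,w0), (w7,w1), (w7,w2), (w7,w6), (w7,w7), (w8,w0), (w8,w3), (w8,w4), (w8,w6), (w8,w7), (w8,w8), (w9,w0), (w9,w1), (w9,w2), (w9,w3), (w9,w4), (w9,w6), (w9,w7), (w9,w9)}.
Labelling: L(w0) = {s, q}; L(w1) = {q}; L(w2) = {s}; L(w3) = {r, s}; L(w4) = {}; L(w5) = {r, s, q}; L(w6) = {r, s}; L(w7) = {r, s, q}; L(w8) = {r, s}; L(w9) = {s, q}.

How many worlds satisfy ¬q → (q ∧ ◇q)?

Let φ = ¬q → (q ∧ ◇q). Evaluate φ at each world:
  w0 (successors {w1, w2, w3, w4, w7, w8, w9}): φ is true.
  w1 (successors {w0, w1, w2, w3, w4, w5, w6, w7}): φ is true.
  w2 (successors {w0, w1, w4, w6, w8}): φ is false.
  w3 (successors {w1, w2, w3, w4, w6, w7}): φ is false.
  w4 (successors {w0, w1, w2, w3, w4, w5, w6, w7, w9}): φ is false.
  w5 (successors {w0, w1, w2, w3, w4, w6, w8, w9}): φ is true.
  w6 (successors {w1, w2, w3, w5, w7}): φ is false.
  w7 (successors {w0, w1, w2, w6, w7}): φ is true.
  w8 (successors {w0, w3, w4, w6, w7, w8}): φ is false.
  w9 (successors {w0, w1, w2, w3, w4, w6, w7, w9}): φ is true.
For instance, at w5:
  At w5: ¬q is false, q ∧ ◇q is true, so ¬q → (q ∧ ◇q) is true.
    At w5: q is true, ◇q is true, so q ∧ ◇q is true.
      At w5: ◇q requires q at some successor in {w0, w1, w2, w3, w4, w6, w8, w9}.
        q holds at w0, so ◇q is true at w5.
Satisfying worlds: {w0, w1, w5, w7, w9}

5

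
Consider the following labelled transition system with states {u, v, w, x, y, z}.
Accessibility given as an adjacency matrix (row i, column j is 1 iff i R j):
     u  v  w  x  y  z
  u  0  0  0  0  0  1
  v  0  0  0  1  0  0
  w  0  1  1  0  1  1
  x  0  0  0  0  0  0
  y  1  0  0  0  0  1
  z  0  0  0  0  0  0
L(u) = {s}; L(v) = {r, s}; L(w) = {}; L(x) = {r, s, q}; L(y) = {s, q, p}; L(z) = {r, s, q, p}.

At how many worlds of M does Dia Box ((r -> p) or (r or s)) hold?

Let φ = Dia Box ((r -> p) or (r or s)). Evaluate φ at each world:
  u (successors {z}): φ is true.
  v (successors {x}): φ is true.
  w (successors {v, w, y, z}): φ is true.
  x (successors ∅): φ is false.
  y (successors {u, z}): φ is true.
  z (successors ∅): φ is false.
For instance, at y:
  At y: Dia Box ((r -> p) or (r or s)) requires Box ((r -> p) or (r or s)) at some successor in {u, z}.
    Box ((r -> p) or (r or s)) holds at u, so Dia Box ((r -> p) or (r or s)) is true at y.
      At u: Box ((r -> p) or (r or s)) requires (r -> p) or (r or s) at every successor {z}.
        At z: (r -> p) or (r or s) is true.
      So Box ((r -> p) or (r or s)) is true at u.
Satisfying worlds: {u, v, w, y}

4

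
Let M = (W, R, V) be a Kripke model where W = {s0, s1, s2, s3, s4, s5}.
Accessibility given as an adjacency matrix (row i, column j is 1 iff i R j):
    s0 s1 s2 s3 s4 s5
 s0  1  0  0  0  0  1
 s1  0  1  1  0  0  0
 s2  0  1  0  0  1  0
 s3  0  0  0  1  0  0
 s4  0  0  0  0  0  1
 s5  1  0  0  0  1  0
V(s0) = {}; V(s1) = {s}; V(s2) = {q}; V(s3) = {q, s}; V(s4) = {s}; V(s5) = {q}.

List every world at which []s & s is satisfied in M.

s3

Let φ = []s & s. Evaluate φ at each world:
  s0 (successors {s0, s5}): φ is false.
  s1 (successors {s1, s2}): φ is false.
  s2 (successors {s1, s4}): φ is false.
  s3 (successors {s3}): φ is true.
  s4 (successors {s5}): φ is false.
  s5 (successors {s0, s4}): φ is false.
For instance, at s2:
  At s2: []s is true, s is false, so []s & s is false.
    At s2: []s requires s at every successor {s1, s4}.
      At s1: s is true.
      At s4: s is true.
    So []s is true at s2.
Satisfying worlds: {s3}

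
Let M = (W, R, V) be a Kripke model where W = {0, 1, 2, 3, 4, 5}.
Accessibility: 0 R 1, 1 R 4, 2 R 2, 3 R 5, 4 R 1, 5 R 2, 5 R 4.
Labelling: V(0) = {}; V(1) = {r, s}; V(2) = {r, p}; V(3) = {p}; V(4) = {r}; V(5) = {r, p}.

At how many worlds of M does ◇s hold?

2

Let φ = ◇s. Evaluate φ at each world:
  0 (successors {1}): φ is true.
  1 (successors {4}): φ is false.
  2 (successors {2}): φ is false.
  3 (successors {5}): φ is false.
  4 (successors {1}): φ is true.
  5 (successors {2, 4}): φ is false.
For instance, at 4:
  At 4: ◇s requires s at some successor in {1}.
    s holds at 1, so ◇s is true at 4.
Satisfying worlds: {0, 4}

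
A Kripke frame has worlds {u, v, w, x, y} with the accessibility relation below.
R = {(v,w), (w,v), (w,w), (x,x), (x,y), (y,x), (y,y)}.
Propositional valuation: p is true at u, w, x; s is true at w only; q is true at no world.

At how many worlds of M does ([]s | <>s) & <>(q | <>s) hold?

Let φ = ([]s | <>s) & <>(q | <>s). Evaluate φ at each world:
  u (successors ∅): φ is false.
  v (successors {w}): φ is true.
  w (successors {v, w}): φ is true.
  x (successors {x, y}): φ is false.
  y (successors {x, y}): φ is false.
For instance, at v:
  At v: []s | <>s is true, <>(q | <>s) is true, so ([]s | <>s) & <>(q | <>s) is true.
    At v: []s is true, <>s is true, so []s | <>s is true.
      At v: []s requires s at every successor {w}.
        At w: s is true.
      So []s is true at v.
      At v: <>s requires s at some successor in {w}.
        s holds at w, so <>s is true at v.
    At v: <>(q | <>s) requires q | <>s at some successor in {w}.
      q | <>s holds at w, so <>(q | <>s) is true at v.
Satisfying worlds: {v, w}

2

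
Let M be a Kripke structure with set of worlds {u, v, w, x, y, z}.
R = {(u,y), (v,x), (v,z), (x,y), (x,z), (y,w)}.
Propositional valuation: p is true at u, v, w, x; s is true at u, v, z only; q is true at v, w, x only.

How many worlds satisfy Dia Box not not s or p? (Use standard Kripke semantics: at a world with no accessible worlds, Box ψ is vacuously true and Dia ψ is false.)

5

Recall that Box ψ holds at a world iff ψ holds at every accessible world, and Dia ψ holds iff ψ holds at some accessible world.
Let φ = Dia Box not not s or p. Evaluate φ at each world:
  u (successors {y}): φ is true.
  v (successors {x, z}): φ is true.
  w (successors ∅): φ is true.
  x (successors {y, z}): φ is true.
  y (successors {w}): φ is true.
  z (successors ∅): φ is false.
For instance, at x:
  At x: Dia Box not not s is true, p is true, so Dia Box not not s or p is true.
    At x: Dia Box not not s requires Box not not s at some successor in {y, z}.
      Box not not s holds at z, so Dia Box not not s is true at x.
Satisfying worlds: {u, v, w, x, y}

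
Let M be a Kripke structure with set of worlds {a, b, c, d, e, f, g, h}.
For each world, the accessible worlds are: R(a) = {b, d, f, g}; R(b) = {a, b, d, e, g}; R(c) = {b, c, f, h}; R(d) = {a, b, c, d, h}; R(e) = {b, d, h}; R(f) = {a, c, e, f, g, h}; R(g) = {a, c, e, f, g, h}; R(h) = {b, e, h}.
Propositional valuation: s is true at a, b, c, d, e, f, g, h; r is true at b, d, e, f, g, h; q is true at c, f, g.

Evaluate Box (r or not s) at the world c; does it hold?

At c: Box (r or not s) requires r or not s at every successor {b, c, f, h}.
  r or not s fails at c, so Box (r or not s) is false at c.

No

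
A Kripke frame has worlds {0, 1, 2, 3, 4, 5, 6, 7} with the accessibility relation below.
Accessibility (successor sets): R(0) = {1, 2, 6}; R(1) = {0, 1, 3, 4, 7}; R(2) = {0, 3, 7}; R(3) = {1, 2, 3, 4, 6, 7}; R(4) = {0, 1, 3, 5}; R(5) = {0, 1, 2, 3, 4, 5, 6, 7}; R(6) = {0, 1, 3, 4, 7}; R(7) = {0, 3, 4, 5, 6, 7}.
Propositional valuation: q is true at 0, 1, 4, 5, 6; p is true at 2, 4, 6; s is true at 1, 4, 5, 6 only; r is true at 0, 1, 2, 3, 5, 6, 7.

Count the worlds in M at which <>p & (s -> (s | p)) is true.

Let φ = <>p & (s -> (s | p)). Evaluate φ at each world:
  0 (successors {1, 2, 6}): φ is true.
  1 (successors {0, 1, 3, 4, 7}): φ is true.
  2 (successors {0, 3, 7}): φ is false.
  3 (successors {1, 2, 3, 4, 6, 7}): φ is true.
  4 (successors {0, 1, 3, 5}): φ is false.
  5 (successors {0, 1, 2, 3, 4, 5, 6, 7}): φ is true.
  6 (successors {0, 1, 3, 4, 7}): φ is true.
  7 (successors {0, 3, 4, 5, 6, 7}): φ is true.
For instance, at 4:
  At 4: <>p is false, s -> (s | p) is true, so <>p & (s -> (s | p)) is false.
    At 4: <>p requires p at some successor in {0, 1, 3, 5}.
      At 0: p is false.
      At 1: p is false.
      At 3: p is false.
      At 5: p is false.
    So <>p is false at 4.
Satisfying worlds: {0, 1, 3, 5, 6, 7}

6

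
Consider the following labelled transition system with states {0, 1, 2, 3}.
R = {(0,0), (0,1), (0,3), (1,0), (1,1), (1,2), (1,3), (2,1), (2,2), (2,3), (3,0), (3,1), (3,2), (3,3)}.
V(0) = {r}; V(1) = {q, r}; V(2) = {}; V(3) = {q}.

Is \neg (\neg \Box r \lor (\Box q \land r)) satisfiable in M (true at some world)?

No

Let φ = \neg (\neg \Box r \lor (\Box q \land r)). Evaluate φ at each world:
  0 (successors {0, 1, 3}): φ is false.
  1 (successors {0, 1, 2, 3}): φ is false.
  2 (successors {1, 2, 3}): φ is false.
  3 (successors {0, 1, 2, 3}): φ is false.
For instance, at 2:
  At 2: \neg \Box r \lor (\Box q \land r) is true, so \neg (\neg \Box r \lor (\Box q \land r)) is false.
    At 2: \neg \Box r is true, \Box q \land r is false, so \neg \Box r \lor (\Box q \land r) is true.
      At 2: \Box r is false, so \neg \Box r is true.
      At 2: \Box q is false, r is false, so \Box q \land r is false.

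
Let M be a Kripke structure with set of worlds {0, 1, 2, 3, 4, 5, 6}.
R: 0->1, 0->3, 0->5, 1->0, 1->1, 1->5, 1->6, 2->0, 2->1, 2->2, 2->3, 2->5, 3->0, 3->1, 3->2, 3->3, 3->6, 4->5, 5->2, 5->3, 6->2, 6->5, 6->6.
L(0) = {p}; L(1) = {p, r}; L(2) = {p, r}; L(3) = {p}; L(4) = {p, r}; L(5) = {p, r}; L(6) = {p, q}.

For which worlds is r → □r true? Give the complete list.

0, 3, 4, 6

Let φ = r → □r. Evaluate φ at each world:
  0 (successors {1, 3, 5}): φ is true.
  1 (successors {0, 1, 5, 6}): φ is false.
  2 (successors {0, 1, 2, 3, 5}): φ is false.
  3 (successors {0, 1, 2, 3, 6}): φ is true.
  4 (successors {5}): φ is true.
  5 (successors {2, 3}): φ is false.
  6 (successors {2, 5, 6}): φ is true.
For instance, at 2:
  At 2: r is true, □r is false, so r → □r is false.
    At 2: □r requires r at every successor {0, 1, 2, 3, 5}.
      r fails at 0, so □r is false at 2.
Satisfying worlds: {0, 3, 4, 6}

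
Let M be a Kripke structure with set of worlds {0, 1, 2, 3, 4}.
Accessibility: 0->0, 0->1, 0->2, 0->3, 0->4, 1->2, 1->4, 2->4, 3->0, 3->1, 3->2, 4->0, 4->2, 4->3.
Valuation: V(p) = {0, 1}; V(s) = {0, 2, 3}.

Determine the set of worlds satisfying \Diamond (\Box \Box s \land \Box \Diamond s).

0, 1, 3, 4

Recall that \Box ψ holds at a world iff ψ holds at every accessible world, and \Diamond ψ holds iff ψ holds at some accessible world.
Let φ = \Diamond (\Box \Box s \land \Box \Diamond s). Evaluate φ at each world:
  0 (successors {0, 1, 2, 3, 4}): φ is true.
  1 (successors {2, 4}): φ is true.
  2 (successors {4}): φ is false.
  3 (successors {0, 1, 2}): φ is true.
  4 (successors {0, 2, 3}): φ is true.
For instance, at 2:
  At 2: \Diamond (\Box \Box s \land \Box \Diamond s) requires \Box \Box s \land \Box \Diamond s at some successor in {4}.
    At 4: \Box \Box s \land \Box \Diamond s is false.
  So \Diamond (\Box \Box s \land \Box \Diamond s) is false at 2.
Satisfying worlds: {0, 1, 3, 4}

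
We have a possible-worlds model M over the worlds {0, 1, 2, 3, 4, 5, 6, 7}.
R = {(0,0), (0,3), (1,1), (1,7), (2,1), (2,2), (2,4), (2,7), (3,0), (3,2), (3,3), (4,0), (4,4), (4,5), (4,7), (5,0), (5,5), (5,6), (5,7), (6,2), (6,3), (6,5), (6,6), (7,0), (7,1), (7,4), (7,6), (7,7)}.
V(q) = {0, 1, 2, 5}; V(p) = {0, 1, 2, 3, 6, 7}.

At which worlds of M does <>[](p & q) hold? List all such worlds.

Let φ = <>[](p & q). Evaluate φ at each world:
  0 (successors {0, 3}): φ is false.
  1 (successors {1, 7}): φ is false.
  2 (successors {1, 2, 4, 7}): φ is false.
  3 (successors {0, 2, 3}): φ is false.
  4 (successors {0, 4, 5, 7}): φ is false.
  5 (successors {0, 5, 6, 7}): φ is false.
  6 (successors {2, 3, 5, 6}): φ is false.
  7 (successors {0, 1, 4, 6, 7}): φ is false.
For instance, at 0:
  At 0: <>[](p & q) requires [](p & q) at some successor in {0, 3}.
    At 0: [](p & q) is false.
    At 3: [](p & q) is false.
  So <>[](p & q) is false at 0.
Satisfying worlds: none.

none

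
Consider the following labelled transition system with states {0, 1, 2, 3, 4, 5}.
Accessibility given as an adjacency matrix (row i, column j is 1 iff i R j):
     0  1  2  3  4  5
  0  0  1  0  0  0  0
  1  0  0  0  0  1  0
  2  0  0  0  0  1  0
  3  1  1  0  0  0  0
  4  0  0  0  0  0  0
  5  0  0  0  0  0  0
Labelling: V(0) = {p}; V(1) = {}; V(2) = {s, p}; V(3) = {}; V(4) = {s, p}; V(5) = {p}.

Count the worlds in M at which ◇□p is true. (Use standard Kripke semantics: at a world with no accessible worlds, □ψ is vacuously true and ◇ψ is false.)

4

Recall that □ψ holds at a world iff ψ holds at every accessible world, and ◇ψ holds iff ψ holds at some accessible world.
Let φ = ◇□p. Evaluate φ at each world:
  0 (successors {1}): φ is true.
  1 (successors {4}): φ is true.
  2 (successors {4}): φ is true.
  3 (successors {0, 1}): φ is true.
  4 (successors ∅): φ is false.
  5 (successors ∅): φ is false.
For instance, at 1:
  At 1: ◇□p requires □p at some successor in {4}.
    □p holds at 4, so ◇□p is true at 1.
      At 4: no accessible worlds, so □p holds vacuously.
Satisfying worlds: {0, 1, 2, 3}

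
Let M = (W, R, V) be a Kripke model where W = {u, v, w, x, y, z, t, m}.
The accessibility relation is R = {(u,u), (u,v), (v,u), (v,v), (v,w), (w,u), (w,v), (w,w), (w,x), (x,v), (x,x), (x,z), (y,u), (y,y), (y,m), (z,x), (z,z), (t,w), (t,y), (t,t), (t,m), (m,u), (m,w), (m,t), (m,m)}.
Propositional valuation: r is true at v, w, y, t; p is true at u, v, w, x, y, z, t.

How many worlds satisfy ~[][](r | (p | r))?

Let φ = ~[][](r | (p | r)). Evaluate φ at each world:
  u (successors {u, v}): φ is false.
  v (successors {u, v, w}): φ is false.
  w (successors {u, v, w, x}): φ is false.
  x (successors {v, x, z}): φ is false.
  y (successors {u, y, m}): φ is true.
  z (successors {x, z}): φ is false.
  t (successors {w, y, t, m}): φ is true.
  m (successors {u, w, t, m}): φ is true.
For instance, at t:
  At t: [][](r | (p | r)) is false, so ~[][](r | (p | r)) is true.
    At t: [][](r | (p | r)) requires [](r | (p | r)) at every successor {w, y, t, m}.
      [](r | (p | r)) fails at y, so [][](r | (p | r)) is false at t.
Satisfying worlds: {y, t, m}

3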